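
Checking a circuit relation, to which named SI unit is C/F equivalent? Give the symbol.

F = C/V (capacitance = charge per voltage),
    = A·s/(kg·m²·s⁻³·A⁻¹) (substituting C and V),
    = kg⁻¹·m⁻²·s⁴·A².
So F⁻¹ = kg·m²·s⁻⁴·A⁻².
C = A·s = s·A (charge = current × time).
Combining: F⁻¹·C = (kg·m²·s⁻⁴·A⁻²) · (s·A) = kg·m²·s⁻³·A⁻¹.
kg·m²·s⁻³·A⁻¹ is the base-SI form of the volt.

V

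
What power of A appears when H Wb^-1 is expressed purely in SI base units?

H = kg·m²·s⁻²·A⁻².
Wb = kg·m²·s⁻²·A⁻¹.
So Wb⁻¹ = kg⁻¹·m⁻²·s²·A.
Combining: H·Wb⁻¹ = (kg·m²·s⁻²·A⁻²) · (kg⁻¹·m⁻²·s²·A) = A⁻¹.
The exponent of A is -1.

-1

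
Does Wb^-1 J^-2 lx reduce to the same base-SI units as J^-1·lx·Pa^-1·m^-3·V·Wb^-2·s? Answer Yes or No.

Yes

Left side:
  Wb = V·s (flux: a volt is a weber per second),
      = kg·m²·s⁻²·A⁻¹.
  So Wb⁻¹ = kg⁻¹·m⁻²·s²·A.
  J = N·m (work = force × distance),
      = kg·m²·s⁻².
  So J⁻² = kg⁻²·m⁻⁴·s⁴.
  lx = lm/m² (illuminance = luminous flux per area),
      = m⁻²·cd.
  Combining: Wb⁻¹·J⁻²·lx = (kg⁻¹·m⁻²·s²·A) · (kg⁻²·m⁻⁴·s⁴) · (m⁻²·cd) = kg⁻³·m⁻⁸·s⁶·A·cd.
Right side:
  J = kg·m²·s⁻².
  So J⁻¹ = kg⁻¹·m⁻²·s².
  lx = m⁻²·cd.
  Pa = kg·m⁻¹·s⁻².
  So Pa⁻¹ = kg⁻¹·m·s².
  V = kg·m²·s⁻³·A⁻¹.
  Wb = kg·m²·s⁻²·A⁻¹.
  So Wb⁻² = kg⁻²·m⁻⁴·s⁴·A².
  Combining: J⁻¹·lx·Pa⁻¹·m⁻³·V·Wb⁻²·s = (kg⁻¹·m⁻²·s²) · (m⁻²·cd) · (kg⁻¹·m·s²) · m⁻³ · (kg·m²·s⁻³·A⁻¹) · (kg⁻²·m⁻⁴·s⁴·A²) · s = kg⁻³·m⁻⁸·s⁶·A·cd.
Both reduce to kg⁻³·m⁻⁸·s⁶·A·cd.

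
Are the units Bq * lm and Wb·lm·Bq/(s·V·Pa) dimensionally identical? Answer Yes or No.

No

Left side:
  Bq = 1/s = s⁻¹ (activity is decays per second).
  lm = cd·sr = cd (luminous flux; sr is dimensionless).
  Combining: Bq·lm = s⁻¹ · cd = s⁻¹·cd.
Right side:
  V = W/A (potential = power per current),
      = kg·m²·s⁻³·A⁻¹.
  So V⁻¹ = kg⁻¹·m⁻²·s³·A.
  Wb = V·s (flux: a volt is a weber per second),
      = kg·m²·s⁻²·A⁻¹.
  lm = cd·sr = cd (luminous flux; sr is dimensionless).
  Pa = N/m² (pressure = force per area),
      = kg·m⁻¹·s⁻².
  So Pa⁻¹ = kg⁻¹·m·s².
  Bq = 1/s = s⁻¹ (activity is decays per second).
  Combining: s⁻¹·V⁻¹·Wb·lm·Pa⁻¹·Bq = s⁻¹ · (kg⁻¹·m⁻²·s³·A) · (kg·m²·s⁻²·A⁻¹) · cd · (kg⁻¹·m·s²) · s⁻¹ = kg⁻¹·m·s·cd.
Left is s⁻¹·cd; right is kg⁻¹·m·s·cd — different.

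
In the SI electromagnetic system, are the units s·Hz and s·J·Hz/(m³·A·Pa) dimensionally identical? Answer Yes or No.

Left side:
  Hz = 1/s = s⁻¹ (frequency is cycles per second).
  Combining: s·Hz = s · s⁻¹ = 1.
Right side:
  J = N·m (work = force × distance),
      = kg·m²·s⁻².
  Hz = 1/s = s⁻¹ (frequency is cycles per second).
  Pa = N/m² (pressure = force per area),
      = kg·m⁻¹·s⁻².
  So Pa⁻¹ = kg⁻¹·m·s².
  Combining: s·J·m⁻³·A⁻¹·Hz·Pa⁻¹ = s · (kg·m²·s⁻²) · m⁻³ · A⁻¹ · s⁻¹ · (kg⁻¹·m·s²) = A⁻¹.
Left is 1; right is A⁻¹ — different.

No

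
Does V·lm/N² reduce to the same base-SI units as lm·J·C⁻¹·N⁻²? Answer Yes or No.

Left side:
  V = W/A (potential = power per current),
      = kg·m²·s⁻³·A⁻¹.
  lm = cd·sr = cd (luminous flux; sr is dimensionless).
  N = kg·m/s² = kg·m·s⁻² (force = mass × acceleration).
  So N⁻² = kg⁻²·m⁻²·s⁴.
  Combining: V·lm·N⁻² = (kg·m²·s⁻³·A⁻¹) · cd · (kg⁻²·m⁻²·s⁴) = kg⁻¹·s·A⁻¹·cd.
Right side:
  lm = cd·sr = cd (luminous flux; sr is dimensionless).
  J = N·m (work = force × distance),
      = kg·m²·s⁻².
  C = A·s = s·A (charge = current × time).
  So C⁻¹ = s⁻¹·A⁻¹.
  N = kg·m/s² = kg·m·s⁻² (force = mass × acceleration).
  So N⁻² = kg⁻²·m⁻²·s⁴.
  Combining: lm·J·C⁻¹·N⁻² = cd · (kg·m²·s⁻²) · (s⁻¹·A⁻¹) · (kg⁻²·m⁻²·s⁴) = kg⁻¹·s·A⁻¹·cd.
Both reduce to kg⁻¹·s·A⁻¹·cd.

Yes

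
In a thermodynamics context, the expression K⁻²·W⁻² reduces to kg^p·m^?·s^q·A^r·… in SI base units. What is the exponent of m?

-4

W = kg·m²·s⁻³.
So W⁻² = kg⁻²·m⁻⁴·s⁶.
Combining: K⁻²·W⁻² = K⁻² · (kg⁻²·m⁻⁴·s⁶) = kg⁻²·m⁻⁴·s⁶·K⁻².
The exponent of m is -4.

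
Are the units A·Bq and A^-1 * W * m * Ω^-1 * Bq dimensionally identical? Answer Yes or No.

No

Left side:
  Bq = s⁻¹.
  Combining: A·Bq = A · s⁻¹ = s⁻¹·A.
Right side:
  W = J/s (power = energy per time),
      = kg·m²·s⁻³.
  Ω = V/A (resistance = voltage per current),
      = kg·m²·s⁻³·A⁻².
  So Ω⁻¹ = kg⁻¹·m⁻²·s³·A².
  Bq = 1/s = s⁻¹ (activity is decays per second).
  Combining: A⁻¹·W·m·Ω⁻¹·Bq = A⁻¹ · (kg·m²·s⁻³) · m · (kg⁻¹·m⁻²·s³·A²) · s⁻¹ = m·s⁻¹·A.
Left is s⁻¹·A; right is m·s⁻¹·A — different.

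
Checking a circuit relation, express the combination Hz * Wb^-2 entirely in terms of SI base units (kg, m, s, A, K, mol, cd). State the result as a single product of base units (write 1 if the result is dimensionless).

kg⁻²·m⁻⁴·s³·A²

Hz = 1/s = s⁻¹ (frequency is cycles per second).
Wb = V·s (flux: a volt is a weber per second),
    = kg·m²·s⁻²·A⁻¹.
So Wb⁻² = kg⁻²·m⁻⁴·s⁴·A².
Combining: Hz·Wb⁻² = s⁻¹ · (kg⁻²·m⁻⁴·s⁴·A²) = kg⁻²·m⁻⁴·s³·A².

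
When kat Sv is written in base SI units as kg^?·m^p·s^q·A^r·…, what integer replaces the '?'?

kat = mol/s = s⁻¹·mol (catalytic activity).
Sv = J/kg (equivalent dose = energy per mass),
    = m²·s⁻².
Combining: kat·Sv = (s⁻¹·mol) · (m²·s⁻²) = m²·s⁻³·mol.
The exponent of kg is 0.

0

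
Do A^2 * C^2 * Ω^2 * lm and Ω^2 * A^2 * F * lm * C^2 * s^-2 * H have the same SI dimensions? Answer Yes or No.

Yes

Left side:
  C = s·A.
  So C² = s²·A².
  Ω = kg·m²·s⁻³·A⁻².
  So Ω² = kg²·m⁴·s⁻⁶·A⁻⁴.
  lm = cd.
  Combining: A²·C²·Ω²·lm = A² · (s²·A²) · (kg²·m⁴·s⁻⁶·A⁻⁴) · cd = kg²·m⁴·s⁻⁴·cd.
Right side:
  Ω = V/A (resistance = voltage per current),
      = kg·m²·s⁻³·A⁻².
  So Ω² = kg²·m⁴·s⁻⁶·A⁻⁴.
  F = C/V (capacitance = charge per voltage),
      = A·s/(kg·m²·s⁻³·A⁻¹) (substituting C and V),
      = kg⁻¹·m⁻²·s⁴·A².
  lm = cd·sr = cd (luminous flux; sr is dimensionless).
  C = A·s = s·A (charge = current × time).
  So C² = s²·A².
  H = Wb/A (inductance = flux per current),
      = kg·m²·s⁻²·A⁻².
  Combining: Ω²·A²·F·lm·C²·s⁻²·H = (kg²·m⁴·s⁻⁶·A⁻⁴) · A² · (kg⁻¹·m⁻²·s⁴·A²) · cd · (s²·A²) · s⁻² · (kg·m²·s⁻²·A⁻²) = kg²·m⁴·s⁻⁴·cd.
Both reduce to kg²·m⁴·s⁻⁴·cd.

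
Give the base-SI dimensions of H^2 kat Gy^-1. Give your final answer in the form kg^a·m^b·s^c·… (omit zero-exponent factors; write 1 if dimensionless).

kg²·m²·s⁻³·A⁻⁴·mol

H = Wb/A (inductance = flux per current),
    = kg·m²·s⁻²·A⁻².
So H² = kg²·m⁴·s⁻⁴·A⁻⁴.
kat = mol/s = s⁻¹·mol (catalytic activity).
Gy = J/kg (absorbed dose = energy per mass),
    = m²·s⁻².
So Gy⁻¹ = m⁻²·s².
Combining: H²·kat·Gy⁻¹ = (kg²·m⁴·s⁻⁴·A⁻⁴) · (s⁻¹·mol) · (m⁻²·s²) = kg²·m²·s⁻³·A⁻⁴·mol.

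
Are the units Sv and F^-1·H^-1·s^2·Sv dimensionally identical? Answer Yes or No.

Yes

Left side:
  Sv = m²·s⁻².
Right side:
  F = C/V (capacitance = charge per voltage),
      = A·s/(kg·m²·s⁻³·A⁻¹) (substituting C and V),
      = kg⁻¹·m⁻²·s⁴·A².
  So F⁻¹ = kg·m²·s⁻⁴·A⁻².
  H = Wb/A (inductance = flux per current),
      = kg·m²·s⁻²·A⁻².
  So H⁻¹ = kg⁻¹·m⁻²·s²·A².
  Sv = J/kg (equivalent dose = energy per mass),
      = m²·s⁻².
  Combining: F⁻¹·H⁻¹·s²·Sv = (kg·m²·s⁻⁴·A⁻²) · (kg⁻¹·m⁻²·s²·A²) · s² · (m²·s⁻²) = m²·s⁻².
Both reduce to m²·s⁻².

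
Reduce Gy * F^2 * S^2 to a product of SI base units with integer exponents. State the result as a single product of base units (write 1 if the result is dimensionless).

Gy = m²·s⁻².
F = kg⁻¹·m⁻²·s⁴·A².
So F² = kg⁻²·m⁻⁴·s⁸·A⁴.
S = kg⁻¹·m⁻²·s³·A².
So S² = kg⁻²·m⁻⁴·s⁶·A⁴.
Combining: Gy·F²·S² = (m²·s⁻²) · (kg⁻²·m⁻⁴·s⁸·A⁴) · (kg⁻²·m⁻⁴·s⁶·A⁴) = kg⁻⁴·m⁻⁶·s¹²·A⁸.

kg⁻⁴·m⁻⁶·s¹²·A⁸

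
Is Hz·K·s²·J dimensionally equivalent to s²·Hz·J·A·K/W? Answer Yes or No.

Left side:
  Hz = 1/s = s⁻¹ (frequency is cycles per second).
  J = N·m (work = force × distance),
      = kg·m²·s⁻².
  Combining: Hz·K·s²·J = s⁻¹ · K · s² · (kg·m²·s⁻²) = kg·m²·s⁻¹·K.
Right side:
  Hz = s⁻¹.
  J = kg·m²·s⁻².
  W = kg·m²·s⁻³.
  So W⁻¹ = kg⁻¹·m⁻²·s³.
  Combining: s²·Hz·J·A·W⁻¹·K = s² · s⁻¹ · (kg·m²·s⁻²) · A · (kg⁻¹·m⁻²·s³) · K = s²·A·K.
Left is kg·m²·s⁻¹·K; right is s²·A·K — different.

No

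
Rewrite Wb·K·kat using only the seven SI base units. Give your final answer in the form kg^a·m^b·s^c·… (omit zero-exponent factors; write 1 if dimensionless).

Wb = V·s (flux: a volt is a weber per second),
    = kg·m²·s⁻²·A⁻¹.
kat = mol/s = s⁻¹·mol (catalytic activity).
Combining: Wb·K·kat = (kg·m²·s⁻²·A⁻¹) · K · (s⁻¹·mol) = kg·m²·s⁻³·A⁻¹·K·mol.

kg·m²·s⁻³·A⁻¹·K·mol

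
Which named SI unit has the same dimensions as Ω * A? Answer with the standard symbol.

Ω = V/A (resistance = voltage per current),
    = kg·m²·s⁻³·A⁻².
Combining: Ω·A = (kg·m²·s⁻³·A⁻²) · A = kg·m²·s⁻³·A⁻¹.
kg·m²·s⁻³·A⁻¹ is the base-SI form of the volt.

V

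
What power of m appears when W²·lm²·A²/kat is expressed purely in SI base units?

4

W = kg·m²·s⁻³.
So W² = kg²·m⁴·s⁻⁶.
lm = cd.
So lm² = cd².
kat = s⁻¹·mol.
So kat⁻¹ = s·mol⁻¹.
Combining: W²·lm²·kat⁻¹·A² = (kg²·m⁴·s⁻⁶) · cd² · (s·mol⁻¹) · A² = kg²·m⁴·s⁻⁵·A²·mol⁻¹·cd².
The exponent of m is 4.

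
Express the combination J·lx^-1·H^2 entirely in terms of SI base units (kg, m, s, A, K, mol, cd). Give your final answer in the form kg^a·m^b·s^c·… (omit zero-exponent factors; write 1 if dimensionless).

kg³·m⁸·s⁻⁶·A⁻⁴·cd⁻¹

J = N·m (work = force × distance),
    = kg·m²·s⁻².
lx = lm/m² (illuminance = luminous flux per area),
    = m⁻²·cd.
So lx⁻¹ = m²·cd⁻¹.
H = Wb/A (inductance = flux per current),
    = kg·m²·s⁻²·A⁻².
So H² = kg²·m⁴·s⁻⁴·A⁻⁴.
Combining: J·lx⁻¹·H² = (kg·m²·s⁻²) · (m²·cd⁻¹) · (kg²·m⁴·s⁻⁴·A⁻⁴) = kg³·m⁸·s⁻⁶·A⁻⁴·cd⁻¹.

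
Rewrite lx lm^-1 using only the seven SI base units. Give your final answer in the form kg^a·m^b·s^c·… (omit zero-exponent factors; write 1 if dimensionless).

m⁻²

lx = lm/m² (illuminance = luminous flux per area),
    = m⁻²·cd.
lm = cd·sr = cd (luminous flux; sr is dimensionless).
So lm⁻¹ = cd⁻¹.
Combining: lx·lm⁻¹ = (m⁻²·cd) · cd⁻¹ = m⁻².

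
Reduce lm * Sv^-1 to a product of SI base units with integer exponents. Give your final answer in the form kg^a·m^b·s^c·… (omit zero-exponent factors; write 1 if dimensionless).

lm = cd·sr = cd (luminous flux; sr is dimensionless).
Sv = J/kg (equivalent dose = energy per mass),
    = m²·s⁻².
So Sv⁻¹ = m⁻²·s².
Combining: lm·Sv⁻¹ = cd · (m⁻²·s²) = m⁻²·s²·cd.

m⁻²·s²·cd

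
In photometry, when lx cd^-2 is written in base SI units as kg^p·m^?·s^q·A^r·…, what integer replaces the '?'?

-2

lx = m⁻²·cd.
Combining: lx·cd⁻² = (m⁻²·cd) · cd⁻² = m⁻²·cd⁻¹.
The exponent of m is -2.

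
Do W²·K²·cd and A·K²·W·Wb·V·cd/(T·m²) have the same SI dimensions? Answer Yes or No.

Left side:
  W = J/s (power = energy per time),
      = kg·m²·s⁻³.
  So W² = kg²·m⁴·s⁻⁶.
  Combining: W²·K²·cd = (kg²·m⁴·s⁻⁶) · K² · cd = kg²·m⁴·s⁻⁶·K²·cd.
Right side:
  T = kg·s⁻²·A⁻¹.
  So T⁻¹ = kg⁻¹·s²·A.
  W = kg·m²·s⁻³.
  Wb = kg·m²·s⁻²·A⁻¹.
  V = kg·m²·s⁻³·A⁻¹.
  Combining: A·T⁻¹·K²·W·Wb·V·m⁻²·cd = A · (kg⁻¹·s²·A) · K² · (kg·m²·s⁻³) · (kg·m²·s⁻²·A⁻¹) · (kg·m²·s⁻³·A⁻¹) · m⁻² · cd = kg²·m⁴·s⁻⁶·K²·cd.
Both reduce to kg²·m⁴·s⁻⁶·K²·cd.

Yes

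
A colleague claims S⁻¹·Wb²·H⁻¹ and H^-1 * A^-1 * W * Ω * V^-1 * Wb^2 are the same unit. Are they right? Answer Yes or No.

Yes

Left side:
  S = kg⁻¹·m⁻²·s³·A².
  So S⁻¹ = kg·m²·s⁻³·A⁻².
  Wb = kg·m²·s⁻²·A⁻¹.
  So Wb² = kg²·m⁴·s⁻⁴·A⁻².
  H = kg·m²·s⁻²·A⁻².
  So H⁻¹ = kg⁻¹·m⁻²·s²·A².
  Combining: S⁻¹·Wb²·H⁻¹ = (kg·m²·s⁻³·A⁻²) · (kg²·m⁴·s⁻⁴·A⁻²) · (kg⁻¹·m⁻²·s²·A²) = kg²·m⁴·s⁻⁵·A⁻².
Right side:
  H = Wb/A (inductance = flux per current),
      = kg·m²·s⁻²·A⁻².
  So H⁻¹ = kg⁻¹·m⁻²·s²·A².
  W = J/s (power = energy per time),
      = kg·m²·s⁻³.
  Ω = V/A (resistance = voltage per current),
      = kg·m²·s⁻³·A⁻².
  V = W/A (potential = power per current),
      = kg·m²·s⁻³·A⁻¹.
  So V⁻¹ = kg⁻¹·m⁻²·s³·A.
  Wb = V·s (flux: a volt is a weber per second),
      = kg·m²·s⁻²·A⁻¹.
  So Wb² = kg²·m⁴·s⁻⁴·A⁻².
  Combining: H⁻¹·A⁻¹·W·Ω·V⁻¹·Wb² = (kg⁻¹·m⁻²·s²·A²) · A⁻¹ · (kg·m²·s⁻³) · (kg·m²·s⁻³·A⁻²) · (kg⁻¹·m⁻²·s³·A) · (kg²·m⁴·s⁻⁴·A⁻²) = kg²·m⁴·s⁻⁵·A⁻².
Both reduce to kg²·m⁴·s⁻⁵·A⁻².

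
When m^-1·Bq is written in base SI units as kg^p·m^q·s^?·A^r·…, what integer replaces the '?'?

Bq = s⁻¹.
Combining: m⁻¹·Bq = m⁻¹ · s⁻¹ = m⁻¹·s⁻¹.
The exponent of s is -1.

-1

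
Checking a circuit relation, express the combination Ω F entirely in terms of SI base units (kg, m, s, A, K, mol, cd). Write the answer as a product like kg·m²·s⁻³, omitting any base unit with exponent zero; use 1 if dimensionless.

Ω = V/A (resistance = voltage per current),
    = kg·m²·s⁻³·A⁻².
F = C/V (capacitance = charge per voltage),
    = A·s/(kg·m²·s⁻³·A⁻¹) (substituting C and V),
    = kg⁻¹·m⁻²·s⁴·A².
Combining: Ω·F = (kg·m²·s⁻³·A⁻²) · (kg⁻¹·m⁻²·s⁴·A²) = s.

s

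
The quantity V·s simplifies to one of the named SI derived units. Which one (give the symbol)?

V = W/A (potential = power per current),
    = kg·m²·s⁻³·A⁻¹.
Combining: V·s = (kg·m²·s⁻³·A⁻¹) · s = kg·m²·s⁻²·A⁻¹.
kg·m²·s⁻²·A⁻¹ is the base-SI form of the weber.

Wb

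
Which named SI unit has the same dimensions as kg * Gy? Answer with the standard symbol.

Gy = J/kg (absorbed dose = energy per mass),
    = m²·s⁻².
Combining: kg·Gy = kg · (m²·s⁻²) = kg·m²·s⁻².
kg·m²·s⁻² is the base-SI form of the joule.

J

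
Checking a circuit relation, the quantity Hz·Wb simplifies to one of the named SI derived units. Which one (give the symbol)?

V

Hz = s⁻¹.
Wb = kg·m²·s⁻²·A⁻¹.
Combining: Hz·Wb = s⁻¹ · (kg·m²·s⁻²·A⁻¹) = kg·m²·s⁻³·A⁻¹.
kg·m²·s⁻³·A⁻¹ is the base-SI form of the volt.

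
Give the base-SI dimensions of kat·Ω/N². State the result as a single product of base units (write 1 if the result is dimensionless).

kg⁻¹·A⁻²·mol

kat = mol/s = s⁻¹·mol (catalytic activity).
N = kg·m/s² = kg·m·s⁻² (force = mass × acceleration).
So N⁻² = kg⁻²·m⁻²·s⁴.
Ω = V/A (resistance = voltage per current),
    = kg·m²·s⁻³·A⁻².
Combining: kat·N⁻²·Ω = (s⁻¹·mol) · (kg⁻²·m⁻²·s⁴) · (kg·m²·s⁻³·A⁻²) = kg⁻¹·A⁻²·mol.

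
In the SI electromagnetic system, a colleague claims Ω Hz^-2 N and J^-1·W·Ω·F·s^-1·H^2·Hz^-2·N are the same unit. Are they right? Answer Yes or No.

Left side:
  Ω = V/A (resistance = voltage per current),
      = kg·m²·s⁻³·A⁻².
  Hz = 1/s = s⁻¹ (frequency is cycles per second).
  So Hz⁻² = s².
  N = kg·m/s² = kg·m·s⁻² (force = mass × acceleration).
  Combining: Ω·Hz⁻²·N = (kg·m²·s⁻³·A⁻²) · s² · (kg·m·s⁻²) = kg²·m³·s⁻³·A⁻².
Right side:
  J = N·m (work = force × distance),
      = kg·m²·s⁻².
  So J⁻¹ = kg⁻¹·m⁻²·s².
  W = J/s (power = energy per time),
      = kg·m²·s⁻³.
  Ω = V/A (resistance = voltage per current),
      = kg·m²·s⁻³·A⁻².
  F = C/V (capacitance = charge per voltage),
      = A·s/(kg·m²·s⁻³·A⁻¹) (substituting C and V),
      = kg⁻¹·m⁻²·s⁴·A².
  H = Wb/A (inductance = flux per current),
      = kg·m²·s⁻²·A⁻².
  So H² = kg²·m⁴·s⁻⁴·A⁻⁴.
  Hz = 1/s = s⁻¹ (frequency is cycles per second).
  So Hz⁻² = s².
  N = kg·m/s² = kg·m·s⁻² (force = mass × acceleration).
  Combining: J⁻¹·W·Ω·F·s⁻¹·H²·Hz⁻²·N = (kg⁻¹·m⁻²·s²) · (kg·m²·s⁻³) · (kg·m²·s⁻³·A⁻²) · (kg⁻¹·m⁻²·s⁴·A²) · s⁻¹ · (kg²·m⁴·s⁻⁴·A⁻⁴) · s² · (kg·m·s⁻²) = kg³·m⁵·s⁻⁵·A⁻⁴.
Left is kg²·m³·s⁻³·A⁻²; right is kg³·m⁵·s⁻⁵·A⁻⁴ — different.

No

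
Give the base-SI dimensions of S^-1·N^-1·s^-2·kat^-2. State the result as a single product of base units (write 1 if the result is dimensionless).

S = 1/Ω (conductance is reciprocal resistance),
    = kg⁻¹·m⁻²·s³·A².
So S⁻¹ = kg·m²·s⁻³·A⁻².
N = kg·m/s² = kg·m·s⁻² (force = mass × acceleration).
So N⁻¹ = kg⁻¹·m⁻¹·s².
kat = mol/s = s⁻¹·mol (catalytic activity).
So kat⁻² = s²·mol⁻².
Combining: S⁻¹·N⁻¹·s⁻²·kat⁻² = (kg·m²·s⁻³·A⁻²) · (kg⁻¹·m⁻¹·s²) · s⁻² · (s²·mol⁻²) = m·s⁻¹·A⁻²·mol⁻².

m·s⁻¹·A⁻²·mol⁻²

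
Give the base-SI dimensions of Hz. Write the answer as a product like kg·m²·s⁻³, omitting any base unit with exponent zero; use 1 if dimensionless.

s⁻¹

Hz = 1/s = s⁻¹ (frequency is cycles per second).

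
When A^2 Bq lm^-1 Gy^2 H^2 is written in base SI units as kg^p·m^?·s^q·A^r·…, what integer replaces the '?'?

8

Bq = 1/s = s⁻¹ (activity is decays per second).
lm = cd·sr = cd (luminous flux; sr is dimensionless).
So lm⁻¹ = cd⁻¹.
Gy = J/kg (absorbed dose = energy per mass),
    = m²·s⁻².
So Gy² = m⁴·s⁻⁴.
H = Wb/A (inductance = flux per current),
    = kg·m²·s⁻²·A⁻².
So H² = kg²·m⁴·s⁻⁴·A⁻⁴.
Combining: A²·Bq·lm⁻¹·Gy²·H² = A² · s⁻¹ · cd⁻¹ · (m⁴·s⁻⁴) · (kg²·m⁴·s⁻⁴·A⁻⁴) = kg²·m⁸·s⁻⁹·A⁻²·cd⁻¹.
The exponent of m is 8.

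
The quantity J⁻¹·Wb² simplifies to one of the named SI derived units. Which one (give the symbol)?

J = kg·m²·s⁻².
So J⁻¹ = kg⁻¹·m⁻²·s².
Wb = kg·m²·s⁻²·A⁻¹.
So Wb² = kg²·m⁴·s⁻⁴·A⁻².
Combining: J⁻¹·Wb² = (kg⁻¹·m⁻²·s²) · (kg²·m⁴·s⁻⁴·A⁻²) = kg·m²·s⁻²·A⁻².
kg·m²·s⁻²·A⁻² is the base-SI form of the henry.

H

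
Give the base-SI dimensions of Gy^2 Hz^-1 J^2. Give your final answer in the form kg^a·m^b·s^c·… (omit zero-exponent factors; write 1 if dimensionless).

Gy = m²·s⁻².
So Gy² = m⁴·s⁻⁴.
Hz = s⁻¹.
So Hz⁻¹ = s.
J = kg·m²·s⁻².
So J² = kg²·m⁴·s⁻⁴.
Combining: Gy²·Hz⁻¹·J² = (m⁴·s⁻⁴) · s · (kg²·m⁴·s⁻⁴) = kg²·m⁸·s⁻⁷.

kg²·m⁸·s⁻⁷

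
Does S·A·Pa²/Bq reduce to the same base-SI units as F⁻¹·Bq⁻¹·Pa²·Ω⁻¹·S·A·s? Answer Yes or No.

Yes

Left side:
  Bq = s⁻¹.
  So Bq⁻¹ = s.
  S = kg⁻¹·m⁻²·s³·A².
  Pa = kg·m⁻¹·s⁻².
  So Pa² = kg²·m⁻²·s⁻⁴.
  Combining: Bq⁻¹·S·A·Pa² = s · (kg⁻¹·m⁻²·s³·A²) · A · (kg²·m⁻²·s⁻⁴) = kg·m⁻⁴·A³.
Right side:
  F = C/V (capacitance = charge per voltage),
      = A·s/(kg·m²·s⁻³·A⁻¹) (substituting C and V),
      = kg⁻¹·m⁻²·s⁴·A².
  So F⁻¹ = kg·m²·s⁻⁴·A⁻².
  Bq = 1/s = s⁻¹ (activity is decays per second).
  So Bq⁻¹ = s.
  Pa = N/m² (pressure = force per area),
      = kg·m⁻¹·s⁻².
  So Pa² = kg²·m⁻²·s⁻⁴.
  Ω = V/A (resistance = voltage per current),
      = kg·m²·s⁻³·A⁻².
  So Ω⁻¹ = kg⁻¹·m⁻²·s³·A².
  S = 1/Ω (conductance is reciprocal resistance),
      = kg⁻¹·m⁻²·s³·A².
  Combining: F⁻¹·Bq⁻¹·Pa²·Ω⁻¹·S·A·s = (kg·m²·s⁻⁴·A⁻²) · s · (kg²·m⁻²·s⁻⁴) · (kg⁻¹·m⁻²·s³·A²) · (kg⁻¹·m⁻²·s³·A²) · A · s = kg·m⁻⁴·A³.
Both reduce to kg·m⁻⁴·A³.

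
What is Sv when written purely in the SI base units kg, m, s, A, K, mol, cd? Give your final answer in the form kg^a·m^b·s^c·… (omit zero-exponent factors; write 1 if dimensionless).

m²·s⁻²

Sv = m²·s⁻².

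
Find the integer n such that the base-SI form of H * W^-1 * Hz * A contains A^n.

H = kg·m²·s⁻²·A⁻².
W = kg·m²·s⁻³.
So W⁻¹ = kg⁻¹·m⁻²·s³.
Hz = s⁻¹.
Combining: H·W⁻¹·Hz·A = (kg·m²·s⁻²·A⁻²) · (kg⁻¹·m⁻²·s³) · s⁻¹ · A = A⁻¹.
The exponent of A is -1.

-1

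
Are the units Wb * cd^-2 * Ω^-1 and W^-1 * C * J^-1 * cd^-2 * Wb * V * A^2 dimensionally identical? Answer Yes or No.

Yes

Left side:
  Wb = V·s (flux: a volt is a weber per second),
      = kg·m²·s⁻²·A⁻¹.
  Ω = V/A (resistance = voltage per current),
      = kg·m²·s⁻³·A⁻².
  So Ω⁻¹ = kg⁻¹·m⁻²·s³·A².
  Combining: Wb·cd⁻²·Ω⁻¹ = (kg·m²·s⁻²·A⁻¹) · cd⁻² · (kg⁻¹·m⁻²·s³·A²) = s·A·cd⁻².
Right side:
  W = J/s (power = energy per time),
      = kg·m²·s⁻³.
  So W⁻¹ = kg⁻¹·m⁻²·s³.
  C = A·s = s·A (charge = current × time).
  J = N·m (work = force × distance),
      = kg·m²·s⁻².
  So J⁻¹ = kg⁻¹·m⁻²·s².
  Wb = V·s (flux: a volt is a weber per second),
      = kg·m²·s⁻²·A⁻¹.
  V = W/A (potential = power per current),
      = kg·m²·s⁻³·A⁻¹.
  Combining: W⁻¹·C·J⁻¹·cd⁻²·Wb·V·A² = (kg⁻¹·m⁻²·s³) · (s·A) · (kg⁻¹·m⁻²·s²) · cd⁻² · (kg·m²·s⁻²·A⁻¹) · (kg·m²·s⁻³·A⁻¹) · A² = s·A·cd⁻².
Both reduce to s·A·cd⁻².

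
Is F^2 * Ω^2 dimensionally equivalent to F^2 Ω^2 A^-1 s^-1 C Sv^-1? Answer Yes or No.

Left side:
  F = C/V (capacitance = charge per voltage),
      = A·s/(kg·m²·s⁻³·A⁻¹) (substituting C and V),
      = kg⁻¹·m⁻²·s⁴·A².
  So F² = kg⁻²·m⁻⁴·s⁸·A⁴.
  Ω = V/A (resistance = voltage per current),
      = kg·m²·s⁻³·A⁻².
  So Ω² = kg²·m⁴·s⁻⁶·A⁻⁴.
  Combining: F²·Ω² = (kg⁻²·m⁻⁴·s⁸·A⁴) · (kg²·m⁴·s⁻⁶·A⁻⁴) = s².
Right side:
  F = C/V (capacitance = charge per voltage),
      = A·s/(kg·m²·s⁻³·A⁻¹) (substituting C and V),
      = kg⁻¹·m⁻²·s⁴·A².
  So F² = kg⁻²·m⁻⁴·s⁸·A⁴.
  Ω = V/A (resistance = voltage per current),
      = kg·m²·s⁻³·A⁻².
  So Ω² = kg²·m⁴·s⁻⁶·A⁻⁴.
  C = A·s = s·A (charge = current × time).
  Sv = J/kg (equivalent dose = energy per mass),
      = m²·s⁻².
  So Sv⁻¹ = m⁻²·s².
  Combining: F²·Ω²·A⁻¹·s⁻¹·C·Sv⁻¹ = (kg⁻²·m⁻⁴·s⁸·A⁴) · (kg²·m⁴·s⁻⁶·A⁻⁴) · A⁻¹ · s⁻¹ · (s·A) · (m⁻²·s²) = m⁻²·s⁴.
Left is s²; right is m⁻²·s⁴ — different.

No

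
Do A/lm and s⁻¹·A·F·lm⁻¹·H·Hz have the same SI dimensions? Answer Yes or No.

Yes

Left side:
  lm = cd·sr = cd (luminous flux; sr is dimensionless).
  So lm⁻¹ = cd⁻¹.
  Combining: lm⁻¹·A = cd⁻¹ · A = A·cd⁻¹.
Right side:
  F = C/V (capacitance = charge per voltage),
      = A·s/(kg·m²·s⁻³·A⁻¹) (substituting C and V),
      = kg⁻¹·m⁻²·s⁴·A².
  lm = cd·sr = cd (luminous flux; sr is dimensionless).
  So lm⁻¹ = cd⁻¹.
  H = Wb/A (inductance = flux per current),
      = kg·m²·s⁻²·A⁻².
  Hz = 1/s = s⁻¹ (frequency is cycles per second).
  Combining: s⁻¹·A·F·lm⁻¹·H·Hz = s⁻¹ · A · (kg⁻¹·m⁻²·s⁴·A²) · cd⁻¹ · (kg·m²·s⁻²·A⁻²) · s⁻¹ = A·cd⁻¹.
Both reduce to A·cd⁻¹.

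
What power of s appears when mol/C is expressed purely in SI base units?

-1

C = s·A.
So C⁻¹ = s⁻¹·A⁻¹.
Combining: mol·C⁻¹ = mol · (s⁻¹·A⁻¹) = s⁻¹·A⁻¹·mol.
The exponent of s is -1.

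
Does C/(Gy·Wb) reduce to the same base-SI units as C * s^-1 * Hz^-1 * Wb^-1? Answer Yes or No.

Left side:
  Gy = J/kg (absorbed dose = energy per mass),
      = m²·s⁻².
  So Gy⁻¹ = m⁻²·s².
  C = A·s = s·A (charge = current × time).
  Wb = V·s (flux: a volt is a weber per second),
      = kg·m²·s⁻²·A⁻¹.
  So Wb⁻¹ = kg⁻¹·m⁻²·s²·A.
  Combining: Gy⁻¹·C·Wb⁻¹ = (m⁻²·s²) · (s·A) · (kg⁻¹·m⁻²·s²·A) = kg⁻¹·m⁻⁴·s⁵·A².
Right side:
  C = A·s = s·A (charge = current × time).
  Hz = 1/s = s⁻¹ (frequency is cycles per second).
  So Hz⁻¹ = s.
  Wb = V·s (flux: a volt is a weber per second),
      = kg·m²·s⁻²·A⁻¹.
  So Wb⁻¹ = kg⁻¹·m⁻²·s²·A.
  Combining: C·s⁻¹·Hz⁻¹·Wb⁻¹ = (s·A) · s⁻¹ · s · (kg⁻¹·m⁻²·s²·A) = kg⁻¹·m⁻²·s³·A².
Left is kg⁻¹·m⁻⁴·s⁵·A²; right is kg⁻¹·m⁻²·s³·A² — different.

No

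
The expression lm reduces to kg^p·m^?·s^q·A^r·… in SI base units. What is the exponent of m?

0

lm = cd.
The exponent of m is 0.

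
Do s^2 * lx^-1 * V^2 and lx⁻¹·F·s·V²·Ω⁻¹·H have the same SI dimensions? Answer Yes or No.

No

Left side:
  lx = lm/m² (illuminance = luminous flux per area),
      = m⁻²·cd.
  So lx⁻¹ = m²·cd⁻¹.
  V = W/A (potential = power per current),
      = kg·m²·s⁻³·A⁻¹.
  So V² = kg²·m⁴·s⁻⁶·A⁻².
  Combining: s²·lx⁻¹·V² = s² · (m²·cd⁻¹) · (kg²·m⁴·s⁻⁶·A⁻²) = kg²·m⁶·s⁻⁴·A⁻²·cd⁻¹.
Right side:
  lx = m⁻²·cd.
  So lx⁻¹ = m²·cd⁻¹.
  F = kg⁻¹·m⁻²·s⁴·A².
  V = kg·m²·s⁻³·A⁻¹.
  So V² = kg²·m⁴·s⁻⁶·A⁻².
  Ω = kg·m²·s⁻³·A⁻².
  So Ω⁻¹ = kg⁻¹·m⁻²·s³·A².
  H = kg·m²·s⁻²·A⁻².
  Combining: lx⁻¹·F·s·V²·Ω⁻¹·H = (m²·cd⁻¹) · (kg⁻¹·m⁻²·s⁴·A²) · s · (kg²·m⁴·s⁻⁶·A⁻²) · (kg⁻¹·m⁻²·s³·A²) · (kg·m²·s⁻²·A⁻²) = kg·m⁴·cd⁻¹.
Left is kg²·m⁶·s⁻⁴·A⁻²·cd⁻¹; right is kg·m⁴·cd⁻¹ — different.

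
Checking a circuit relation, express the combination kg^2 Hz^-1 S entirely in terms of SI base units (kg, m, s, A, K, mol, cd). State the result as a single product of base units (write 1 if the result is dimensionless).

Hz = s⁻¹.
So Hz⁻¹ = s.
S = kg⁻¹·m⁻²·s³·A².
Combining: kg²·Hz⁻¹·S = kg² · s · (kg⁻¹·m⁻²·s³·A²) = kg·m⁻²·s⁴·A².

kg·m⁻²·s⁴·A²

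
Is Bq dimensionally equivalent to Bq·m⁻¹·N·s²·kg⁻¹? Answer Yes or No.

Left side:
  Bq = s⁻¹.
Right side:
  Bq = 1/s = s⁻¹ (activity is decays per second).
  N = kg·m/s² = kg·m·s⁻² (force = mass × acceleration).
  Combining: Bq·m⁻¹·N·s²·kg⁻¹ = s⁻¹ · m⁻¹ · (kg·m·s⁻²) · s² · kg⁻¹ = s⁻¹.
Both reduce to s⁻¹.

Yes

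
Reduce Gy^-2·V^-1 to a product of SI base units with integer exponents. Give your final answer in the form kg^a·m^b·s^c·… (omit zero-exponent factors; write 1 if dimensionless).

Gy = m²·s⁻².
So Gy⁻² = m⁻⁴·s⁴.
V = kg·m²·s⁻³·A⁻¹.
So V⁻¹ = kg⁻¹·m⁻²·s³·A.
Combining: Gy⁻²·V⁻¹ = (m⁻⁴·s⁴) · (kg⁻¹·m⁻²·s³·A) = kg⁻¹·m⁻⁶·s⁷·A.

kg⁻¹·m⁻⁶·s⁷·A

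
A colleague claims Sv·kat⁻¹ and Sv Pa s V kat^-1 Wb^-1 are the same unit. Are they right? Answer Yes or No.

Left side:
  Sv = J/kg (equivalent dose = energy per mass),
      = m²·s⁻².
  kat = mol/s = s⁻¹·mol (catalytic activity).
  So kat⁻¹ = s·mol⁻¹.
  Combining: Sv·kat⁻¹ = (m²·s⁻²) · (s·mol⁻¹) = m²·s⁻¹·mol⁻¹.
Right side:
  Sv = J/kg (equivalent dose = energy per mass),
      = m²·s⁻².
  Pa = N/m² (pressure = force per area),
      = kg·m⁻¹·s⁻².
  V = W/A (potential = power per current),
      = kg·m²·s⁻³·A⁻¹.
  kat = mol/s = s⁻¹·mol (catalytic activity).
  So kat⁻¹ = s·mol⁻¹.
  Wb = V·s (flux: a volt is a weber per second),
      = kg·m²·s⁻²·A⁻¹.
  So Wb⁻¹ = kg⁻¹·m⁻²·s²·A.
  Combining: Sv·Pa·s·V·kat⁻¹·Wb⁻¹ = (m²·s⁻²) · (kg·m⁻¹·s⁻²) · s · (kg·m²·s⁻³·A⁻¹) · (s·mol⁻¹) · (kg⁻¹·m⁻²·s²·A) = kg·m·s⁻³·mol⁻¹.
Left is m²·s⁻¹·mol⁻¹; right is kg·m·s⁻³·mol⁻¹ — different.

No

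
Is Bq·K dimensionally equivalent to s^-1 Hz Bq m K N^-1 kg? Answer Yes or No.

Yes

Left side:
  Bq = 1/s = s⁻¹ (activity is decays per second).
  Combining: Bq·K = s⁻¹ · K = s⁻¹·K.
Right side:
  Hz = s⁻¹.
  Bq = s⁻¹.
  N = kg·m·s⁻².
  So N⁻¹ = kg⁻¹·m⁻¹·s².
  Combining: s⁻¹·Hz·Bq·m·K·N⁻¹·kg = s⁻¹ · s⁻¹ · s⁻¹ · m · K · (kg⁻¹·m⁻¹·s²) · kg = s⁻¹·K.
Both reduce to s⁻¹·K.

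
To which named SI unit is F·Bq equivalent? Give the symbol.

F = C/V (capacitance = charge per voltage),
    = A·s/(kg·m²·s⁻³·A⁻¹) (substituting C and V),
    = kg⁻¹·m⁻²·s⁴·A².
Bq = 1/s = s⁻¹ (activity is decays per second).
Combining: F·Bq = (kg⁻¹·m⁻²·s⁴·A²) · s⁻¹ = kg⁻¹·m⁻²·s³·A².
kg⁻¹·m⁻²·s³·A² is the base-SI form of the siemens.

S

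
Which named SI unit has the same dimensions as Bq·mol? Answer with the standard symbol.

Bq = 1/s = s⁻¹ (activity is decays per second).
Combining: Bq·mol = s⁻¹ · mol = s⁻¹·mol.
s⁻¹·mol is the base-SI form of the katal.

kat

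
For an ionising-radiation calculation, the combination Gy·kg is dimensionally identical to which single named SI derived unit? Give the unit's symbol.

Gy = J/kg (absorbed dose = energy per mass),
    = m²·s⁻².
Combining: Gy·kg = (m²·s⁻²) · kg = kg·m²·s⁻².
kg·m²·s⁻² is the base-SI form of the joule.

J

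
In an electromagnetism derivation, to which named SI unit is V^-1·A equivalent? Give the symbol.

S

V = W/A (potential = power per current),
    = kg·m²·s⁻³·A⁻¹.
So V⁻¹ = kg⁻¹·m⁻²·s³·A.
Combining: V⁻¹·A = (kg⁻¹·m⁻²·s³·A) · A = kg⁻¹·m⁻²·s³·A².
kg⁻¹·m⁻²·s³·A² is the base-SI form of the siemens.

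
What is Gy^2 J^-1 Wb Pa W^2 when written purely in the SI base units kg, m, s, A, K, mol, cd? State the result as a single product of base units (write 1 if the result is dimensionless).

Gy = m²·s⁻².
So Gy² = m⁴·s⁻⁴.
J = kg·m²·s⁻².
So J⁻¹ = kg⁻¹·m⁻²·s².
Wb = kg·m²·s⁻²·A⁻¹.
Pa = kg·m⁻¹·s⁻².
W = kg·m²·s⁻³.
So W² = kg²·m⁴·s⁻⁶.
Combining: Gy²·J⁻¹·Wb·Pa·W² = (m⁴·s⁻⁴) · (kg⁻¹·m⁻²·s²) · (kg·m²·s⁻²·A⁻¹) · (kg·m⁻¹·s⁻²) · (kg²·m⁴·s⁻⁶) = kg³·m⁷·s⁻¹²·A⁻¹.

kg³·m⁷·s⁻¹²·A⁻¹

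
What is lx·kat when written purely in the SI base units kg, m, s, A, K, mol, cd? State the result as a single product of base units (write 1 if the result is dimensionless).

m⁻²·s⁻¹·mol·cd

lx = lm/m² (illuminance = luminous flux per area),
    = m⁻²·cd.
kat = mol/s = s⁻¹·mol (catalytic activity).
Combining: lx·kat = (m⁻²·cd) · (s⁻¹·mol) = m⁻²·s⁻¹·mol·cd.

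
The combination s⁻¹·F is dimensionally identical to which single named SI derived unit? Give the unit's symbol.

F = kg⁻¹·m⁻²·s⁴·A².
Combining: s⁻¹·F = s⁻¹ · (kg⁻¹·m⁻²·s⁴·A²) = kg⁻¹·m⁻²·s³·A².
kg⁻¹·m⁻²·s³·A² is the base-SI form of the siemens.

S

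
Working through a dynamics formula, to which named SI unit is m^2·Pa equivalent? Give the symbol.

Pa = kg·m⁻¹·s⁻².
Combining: m²·Pa = m² · (kg·m⁻¹·s⁻²) = kg·m·s⁻².
kg·m·s⁻² is the base-SI form of the newton.

N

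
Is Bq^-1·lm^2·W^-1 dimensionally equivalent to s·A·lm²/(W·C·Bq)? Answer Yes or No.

Left side:
  Bq = 1/s = s⁻¹ (activity is decays per second).
  So Bq⁻¹ = s.
  lm = cd·sr = cd (luminous flux; sr is dimensionless).
  So lm² = cd².
  W = J/s (power = energy per time),
      = kg·m²·s⁻³.
  So W⁻¹ = kg⁻¹·m⁻²·s³.
  Combining: Bq⁻¹·lm²·W⁻¹ = s · cd² · (kg⁻¹·m⁻²·s³) = kg⁻¹·m⁻²·s⁴·cd².
Right side:
  W = kg·m²·s⁻³.
  So W⁻¹ = kg⁻¹·m⁻²·s³.
  C = s·A.
  So C⁻¹ = s⁻¹·A⁻¹.
  Bq = s⁻¹.
  So Bq⁻¹ = s.
  lm = cd.
  So lm² = cd².
  Combining: s·W⁻¹·C⁻¹·A·Bq⁻¹·lm² = s · (kg⁻¹·m⁻²·s³) · (s⁻¹·A⁻¹) · A · s · cd² = kg⁻¹·m⁻²·s⁴·cd².
Both reduce to kg⁻¹·m⁻²·s⁴·cd².

Yes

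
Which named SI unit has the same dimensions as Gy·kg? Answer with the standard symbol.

J

Gy = J/kg (absorbed dose = energy per mass),
    = m²·s⁻².
Combining: Gy·kg = (m²·s⁻²) · kg = kg·m²·s⁻².
kg·m²·s⁻² is the base-SI form of the joule.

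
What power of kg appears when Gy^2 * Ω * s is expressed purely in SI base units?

1

Gy = J/kg (absorbed dose = energy per mass),
    = m²·s⁻².
So Gy² = m⁴·s⁻⁴.
Ω = V/A (resistance = voltage per current),
    = kg·m²·s⁻³·A⁻².
Combining: Gy²·Ω·s = (m⁴·s⁻⁴) · (kg·m²·s⁻³·A⁻²) · s = kg·m⁶·s⁻⁶·A⁻².
The exponent of kg is 1.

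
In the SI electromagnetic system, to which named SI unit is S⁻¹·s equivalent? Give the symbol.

H

S = 1/Ω (conductance is reciprocal resistance),
    = kg⁻¹·m⁻²·s³·A².
So S⁻¹ = kg·m²·s⁻³·A⁻².
Combining: S⁻¹·s = (kg·m²·s⁻³·A⁻²) · s = kg·m²·s⁻²·A⁻².
kg·m²·s⁻²·A⁻² is the base-SI form of the henry.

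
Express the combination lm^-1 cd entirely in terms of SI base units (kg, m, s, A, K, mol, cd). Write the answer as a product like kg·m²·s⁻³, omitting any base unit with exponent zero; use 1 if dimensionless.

1

lm = cd·sr = cd (luminous flux; sr is dimensionless).
So lm⁻¹ = cd⁻¹.
Combining: lm⁻¹·cd = cd⁻¹ · cd = 1.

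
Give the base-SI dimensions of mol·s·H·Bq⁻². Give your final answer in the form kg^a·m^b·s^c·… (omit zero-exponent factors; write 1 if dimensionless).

H = Wb/A (inductance = flux per current),
    = kg·m²·s⁻²·A⁻².
Bq = 1/s = s⁻¹ (activity is decays per second).
So Bq⁻² = s².
Combining: mol·s·H·Bq⁻² = mol · s · (kg·m²·s⁻²·A⁻²) · s² = kg·m²·s·A⁻²·mol.

kg·m²·s·A⁻²·mol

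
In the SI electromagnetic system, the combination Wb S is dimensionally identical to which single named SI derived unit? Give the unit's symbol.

Wb = kg·m²·s⁻²·A⁻¹.
S = kg⁻¹·m⁻²·s³·A².
Combining: Wb·S = (kg·m²·s⁻²·A⁻¹) · (kg⁻¹·m⁻²·s³·A²) = s·A.
s·A is the base-SI form of the coulomb.

C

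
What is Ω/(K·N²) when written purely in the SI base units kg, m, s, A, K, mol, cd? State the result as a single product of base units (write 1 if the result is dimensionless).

kg⁻¹·s·A⁻²·K⁻¹

Ω = V/A (resistance = voltage per current),
    = kg·m²·s⁻³·A⁻².
N = kg·m/s² = kg·m·s⁻² (force = mass × acceleration).
So N⁻² = kg⁻²·m⁻²·s⁴.
Combining: Ω·K⁻¹·N⁻² = (kg·m²·s⁻³·A⁻²) · K⁻¹ · (kg⁻²·m⁻²·s⁴) = kg⁻¹·s·A⁻²·K⁻¹.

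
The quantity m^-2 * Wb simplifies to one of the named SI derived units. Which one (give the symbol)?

T

Wb = V·s (flux: a volt is a weber per second),
    = kg·m²·s⁻²·A⁻¹.
Combining: m⁻²·Wb = m⁻² · (kg·m²·s⁻²·A⁻¹) = kg·s⁻²·A⁻¹.
kg·s⁻²·A⁻¹ is the base-SI form of the tesla.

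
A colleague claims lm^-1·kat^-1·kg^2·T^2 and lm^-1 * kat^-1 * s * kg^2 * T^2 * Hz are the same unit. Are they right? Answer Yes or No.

Left side:
  lm = cd·sr = cd (luminous flux; sr is dimensionless).
  So lm⁻¹ = cd⁻¹.
  kat = mol/s = s⁻¹·mol (catalytic activity).
  So kat⁻¹ = s·mol⁻¹.
  T = Wb/m² (flux density = flux per area),
      = kg·s⁻²·A⁻¹.
  So T² = kg²·s⁻⁴·A⁻².
  Combining: lm⁻¹·kat⁻¹·kg²·T² = cd⁻¹ · (s·mol⁻¹) · kg² · (kg²·s⁻⁴·A⁻²) = kg⁴·s⁻³·A⁻²·mol⁻¹·cd⁻¹.
Right side:
  lm = cd.
  So lm⁻¹ = cd⁻¹.
  kat = s⁻¹·mol.
  So kat⁻¹ = s·mol⁻¹.
  T = kg·s⁻²·A⁻¹.
  So T² = kg²·s⁻⁴·A⁻².
  Hz = s⁻¹.
  Combining: lm⁻¹·kat⁻¹·s·kg²·T²·Hz = cd⁻¹ · (s·mol⁻¹) · s · kg² · (kg²·s⁻⁴·A⁻²) · s⁻¹ = kg⁴·s⁻³·A⁻²·mol⁻¹·cd⁻¹.
Both reduce to kg⁴·s⁻³·A⁻²·mol⁻¹·cd⁻¹.

Yes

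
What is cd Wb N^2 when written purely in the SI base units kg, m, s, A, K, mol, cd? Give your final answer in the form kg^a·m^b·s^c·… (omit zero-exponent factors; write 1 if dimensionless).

kg³·m⁴·s⁻⁶·A⁻¹·cd

Wb = V·s (flux: a volt is a weber per second),
    = kg·m²·s⁻²·A⁻¹.
N = kg·m/s² = kg·m·s⁻² (force = mass × acceleration).
So N² = kg²·m²·s⁻⁴.
Combining: cd·Wb·N² = cd · (kg·m²·s⁻²·A⁻¹) · (kg²·m²·s⁻⁴) = kg³·m⁴·s⁻⁶·A⁻¹·cd.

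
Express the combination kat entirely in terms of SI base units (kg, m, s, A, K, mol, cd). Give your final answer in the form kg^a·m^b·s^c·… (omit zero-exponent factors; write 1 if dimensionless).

kat = s⁻¹·mol.

s⁻¹·mol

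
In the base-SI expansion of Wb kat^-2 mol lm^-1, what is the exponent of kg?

1

Wb = V·s (flux: a volt is a weber per second),
    = kg·m²·s⁻²·A⁻¹.
kat = mol/s = s⁻¹·mol (catalytic activity).
So kat⁻² = s²·mol⁻².
lm = cd·sr = cd (luminous flux; sr is dimensionless).
So lm⁻¹ = cd⁻¹.
Combining: Wb·kat⁻²·mol·lm⁻¹ = (kg·m²·s⁻²·A⁻¹) · (s²·mol⁻²) · mol · cd⁻¹ = kg·m²·A⁻¹·mol⁻¹·cd⁻¹.
The exponent of kg is 1.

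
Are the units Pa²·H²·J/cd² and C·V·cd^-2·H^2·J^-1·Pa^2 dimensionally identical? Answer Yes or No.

No

Left side:
  Pa = N/m² (pressure = force per area),
      = kg·m⁻¹·s⁻².
  So Pa² = kg²·m⁻²·s⁻⁴.
  H = Wb/A (inductance = flux per current),
      = kg·m²·s⁻²·A⁻².
  So H² = kg²·m⁴·s⁻⁴·A⁻⁴.
  J = N·m (work = force × distance),
      = kg·m²·s⁻².
  Combining: Pa²·H²·J·cd⁻² = (kg²·m⁻²·s⁻⁴) · (kg²·m⁴·s⁻⁴·A⁻⁴) · (kg·m²·s⁻²) · cd⁻² = kg⁵·m⁴·s⁻¹⁰·A⁻⁴·cd⁻².
Right side:
  C = A·s = s·A (charge = current × time).
  V = W/A (potential = power per current),
      = kg·m²·s⁻³·A⁻¹.
  H = Wb/A (inductance = flux per current),
      = kg·m²·s⁻²·A⁻².
  So H² = kg²·m⁴·s⁻⁴·A⁻⁴.
  J = N·m (work = force × distance),
      = kg·m²·s⁻².
  So J⁻¹ = kg⁻¹·m⁻²·s².
  Pa = N/m² (pressure = force per area),
      = kg·m⁻¹·s⁻².
  So Pa² = kg²·m⁻²·s⁻⁴.
  Combining: C·V·cd⁻²·H²·J⁻¹·Pa² = (s·A) · (kg·m²·s⁻³·A⁻¹) · cd⁻² · (kg²·m⁴·s⁻⁴·A⁻⁴) · (kg⁻¹·m⁻²·s²) · (kg²·m⁻²·s⁻⁴) = kg⁴·m²·s⁻⁸·A⁻⁴·cd⁻².
Left is kg⁵·m⁴·s⁻¹⁰·A⁻⁴·cd⁻²; right is kg⁴·m²·s⁻⁸·A⁻⁴·cd⁻² — different.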